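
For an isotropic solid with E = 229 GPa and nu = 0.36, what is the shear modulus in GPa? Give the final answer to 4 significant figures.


G = E / (2*(1+nu))
G = 229 / (2*(1+0.36))
G = 84.19 GPa


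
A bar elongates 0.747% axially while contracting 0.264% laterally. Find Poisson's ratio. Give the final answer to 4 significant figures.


nu = -epsilon_lat / epsilon_axial
Lateral strain is contraction (negative), so using magnitudes:
nu = 0.264 / 0.747
nu = 0.3534


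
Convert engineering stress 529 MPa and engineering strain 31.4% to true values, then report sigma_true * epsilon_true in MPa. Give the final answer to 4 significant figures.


sigma_true = sigma_eng * (1 + epsilon_eng)
sigma_true = 529 * (1 + 0.314) = 695.106 MPa
epsilon_true = ln(1 + epsilon_eng)
epsilon_true = ln(1 + 0.314) = 0.273076
sigma_true * epsilon_true = 695.106 * 0.273076 = 189.8 MPa


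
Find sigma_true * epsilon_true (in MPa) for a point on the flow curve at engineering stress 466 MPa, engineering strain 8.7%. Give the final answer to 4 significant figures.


sigma_true = sigma_eng * (1 + epsilon_eng)
sigma_true = 466 * (1 + 0.087) = 506.542 MPa
epsilon_true = ln(1 + epsilon_eng)
epsilon_true = ln(1 + 0.087) = 0.0834216
sigma_true * epsilon_true = 506.542 * 0.0834216 = 42.26 MPa


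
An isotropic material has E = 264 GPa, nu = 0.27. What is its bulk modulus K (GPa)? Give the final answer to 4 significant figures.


K = E / (3*(1-2*nu))
K = 264 / (3*(1-2*0.27))
K = 191.3 GPa


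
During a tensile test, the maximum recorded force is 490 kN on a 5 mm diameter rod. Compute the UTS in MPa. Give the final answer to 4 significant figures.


A0 = pi*(d/2)^2 = pi*(5/2)^2 = 19.635 mm^2
UTS = F_max / A0 = 490*1000 / 19.635
UTS = 24960 MPa


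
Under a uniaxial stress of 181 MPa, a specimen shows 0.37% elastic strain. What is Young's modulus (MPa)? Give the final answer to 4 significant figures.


E = sigma / epsilon
epsilon = 0.37% = 3.7e-03
E = 181 / 3.7e-03
E = 48920 MPa


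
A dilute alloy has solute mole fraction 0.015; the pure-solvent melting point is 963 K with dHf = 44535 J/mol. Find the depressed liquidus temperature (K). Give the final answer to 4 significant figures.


dT = R*Tm^2*x / dHf
dT = 8.314 * 963^2 * 0.015 / 44535
dT = 2.59688 K
T_new = 963 - 2.59688 = 960.4 K


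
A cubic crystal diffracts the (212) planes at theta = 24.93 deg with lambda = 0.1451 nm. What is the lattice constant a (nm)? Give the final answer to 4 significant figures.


d = lambda / (2*sin(theta))
d = 0.1451 / (2*sin(24.93 deg))
d = 0.172119 nm
a = d * sqrt(h^2+k^2+l^2) = 0.172119 * sqrt(9)
a = 0.5164 nm


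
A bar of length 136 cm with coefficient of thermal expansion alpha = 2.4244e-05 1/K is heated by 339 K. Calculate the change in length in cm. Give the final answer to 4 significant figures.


dL = L0 * alpha * dT
dL = 136 * 2.4244e-05 * 339
dL = 1.118 cm


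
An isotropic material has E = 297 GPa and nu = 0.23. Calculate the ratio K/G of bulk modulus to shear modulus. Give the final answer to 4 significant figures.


G = E / (2*(1+nu))
G = 297 / (2*(1+0.23)) = 120.732 GPa
K = E / (3*(1-2*nu))
K = 297 / (3*(1-2*0.23)) = 183.333 GPa
K/G = 183.333 / 120.732 = 1.519


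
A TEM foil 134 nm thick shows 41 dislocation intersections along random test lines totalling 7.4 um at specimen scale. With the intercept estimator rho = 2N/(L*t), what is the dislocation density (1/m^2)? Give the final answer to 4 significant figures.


rho = 2N / (L * t)
L = 7.4 um = 7.4e-06 m, t = 134 nm = 1.34e-07 m
rho = 2 * 41 / (7.4e-06 * 1.34e-07)
rho = 8.269e+13 1/m^2


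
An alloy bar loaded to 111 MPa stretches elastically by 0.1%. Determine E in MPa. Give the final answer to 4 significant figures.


E = sigma / epsilon
epsilon = 0.1% = 1e-03
E = 111 / 1e-03
E = 111000 MPa


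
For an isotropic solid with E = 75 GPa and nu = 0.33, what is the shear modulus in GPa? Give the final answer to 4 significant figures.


G = E / (2*(1+nu))
G = 75 / (2*(1+0.33))
G = 28.2 GPa


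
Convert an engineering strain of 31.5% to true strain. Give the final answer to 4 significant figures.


epsilon_true = ln(1 + epsilon_eng)
epsilon_true = ln(1 + 0.315)
epsilon_true = 0.2738


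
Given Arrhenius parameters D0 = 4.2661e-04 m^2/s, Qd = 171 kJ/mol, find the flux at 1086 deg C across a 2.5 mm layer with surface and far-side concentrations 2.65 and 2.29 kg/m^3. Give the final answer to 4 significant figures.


Step 1: D = D0 * exp(-Qd/(R*T))
T = 1086 + 273.15 = 1359.15 K
D = 4.2661e-04 * exp(-171e3 / (8.314 * 1359.15)) = 1.14274e-10 m^2/s
Step 2: J = D * (C1 - C2) / dx
J = 1.14274e-10 * (2.65 - 2.29) / 2.5e-03
J = 1.646e-08 kg/(m^2*s)


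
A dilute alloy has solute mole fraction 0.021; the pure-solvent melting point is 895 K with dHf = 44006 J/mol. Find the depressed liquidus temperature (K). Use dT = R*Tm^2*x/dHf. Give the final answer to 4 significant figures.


dT = R*Tm^2*x / dHf
dT = 8.314 * 895^2 * 0.021 / 44006
dT = 3.17807 K
T_new = 895 - 3.17807 = 891.8 K


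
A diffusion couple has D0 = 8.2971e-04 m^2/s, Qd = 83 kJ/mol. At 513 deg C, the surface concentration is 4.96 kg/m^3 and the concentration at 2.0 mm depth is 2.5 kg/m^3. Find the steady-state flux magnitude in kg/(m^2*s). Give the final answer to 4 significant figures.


Step 1: D = D0 * exp(-Qd/(R*T))
T = 513 + 273.15 = 786.15 K
D = 8.2971e-04 * exp(-83e3 / (8.314 * 786.15)) = 2.53459e-09 m^2/s
Step 2: J = D * (C1 - C2) / dx
J = 2.53459e-09 * (4.96 - 2.5) / 2e-03
J = 3.118e-06 kg/(m^2*s)


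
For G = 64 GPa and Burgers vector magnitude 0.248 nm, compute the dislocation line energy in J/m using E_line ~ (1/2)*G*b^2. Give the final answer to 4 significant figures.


E = G*b^2/2
b = 0.248 nm = 2.48e-10 m
G = 64 GPa = 6.4e+10 Pa
E = 0.5 * 6.4e+10 * (2.48e-10)^2
E = 1.968e-09 J/m


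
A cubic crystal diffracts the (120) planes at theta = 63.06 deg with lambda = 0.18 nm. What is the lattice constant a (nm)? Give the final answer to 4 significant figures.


d = lambda / (2*sin(theta))
d = 0.18 / (2*sin(63.06 deg))
d = 0.100956 nm
a = d * sqrt(h^2+k^2+l^2) = 0.100956 * sqrt(5)
a = 0.2257 nm


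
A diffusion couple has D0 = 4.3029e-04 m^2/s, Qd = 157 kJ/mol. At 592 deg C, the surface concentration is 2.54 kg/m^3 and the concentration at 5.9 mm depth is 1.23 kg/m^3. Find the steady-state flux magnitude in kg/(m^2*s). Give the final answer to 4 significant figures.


Step 1: D = D0 * exp(-Qd/(R*T))
T = 592 + 273.15 = 865.15 K
D = 4.3029e-04 * exp(-157e3 / (8.314 * 865.15)) = 1.42667e-13 m^2/s
Step 2: J = D * (C1 - C2) / dx
J = 1.42667e-13 * (2.54 - 1.23) / 5.9e-03
J = 3.168e-11 kg/(m^2*s)


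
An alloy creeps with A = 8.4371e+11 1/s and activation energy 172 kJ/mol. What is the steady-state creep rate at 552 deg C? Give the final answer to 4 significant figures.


rate = A * exp(-Q / (R*T))
T = 552 + 273.15 = 825.15 K
rate = 8.4371e+11 * exp(-172e3 / (8.314 * 825.15))
rate = 10.91 1/s


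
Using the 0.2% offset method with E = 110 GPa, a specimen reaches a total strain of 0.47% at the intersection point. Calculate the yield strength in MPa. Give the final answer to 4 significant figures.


Offset strain = 0.002
Elastic strain at yield = total_strain - offset = 4.7e-03 - 0.002 = 2.7e-03
sigma_y = E * elastic_strain = 110000 * 2.7e-03
sigma_y = 297 MPa


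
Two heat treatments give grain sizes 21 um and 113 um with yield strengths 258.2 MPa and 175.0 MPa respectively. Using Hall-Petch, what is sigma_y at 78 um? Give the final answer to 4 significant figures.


sigma_y = sigma0 + k / sqrt(d)
1/sqrt(d1) = 1/sqrt(2.1e-05) = 218.218;  1/sqrt(d2) = 94.0721
k = (sigma1 - sigma2) / (1/sqrt(d1) - 1/sqrt(d2)) = (258.2 - 175.0) / (218.218 - 94.0721) = 0.67018 MPa*m^0.5
sigma0 = sigma1 - k/sqrt(d1) = 258.2 - 0.67018*218.218 = 111.955 MPa
sigma_y(d3) = 111.955 + 0.67018 / sqrt(7.8e-05) = 187.8 MPa


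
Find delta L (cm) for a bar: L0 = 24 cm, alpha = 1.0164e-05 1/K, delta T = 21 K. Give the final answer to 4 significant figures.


dL = L0 * alpha * dT
dL = 24 * 1.0164e-05 * 21
dL = 5.123e-03 cm


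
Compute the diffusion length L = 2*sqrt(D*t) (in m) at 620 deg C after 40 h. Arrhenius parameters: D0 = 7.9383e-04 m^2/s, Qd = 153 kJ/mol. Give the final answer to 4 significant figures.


Step 1: D = D0 * exp(-Qd/(R*T))
T = 893.15 K
D = 7.9383e-04 * exp(-153e3 / (8.314 * 893.15)) = 8.94152e-13 m^2/s
Step 2: L = 2*sqrt(D*t)
t = 40 h = 144000 s
L = 2*sqrt(8.94152e-13 * 144000) = 7.177e-04 m


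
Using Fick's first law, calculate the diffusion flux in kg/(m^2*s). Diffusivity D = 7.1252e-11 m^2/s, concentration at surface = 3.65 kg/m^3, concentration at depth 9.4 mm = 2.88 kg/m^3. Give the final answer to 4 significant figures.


J = -D * (dC/dx) = D * (C1 - C2) / dx
J = 7.1252e-11 * (3.65 - 2.88) / 9.4e-03
J = 5.837e-09 kg/(m^2*s)


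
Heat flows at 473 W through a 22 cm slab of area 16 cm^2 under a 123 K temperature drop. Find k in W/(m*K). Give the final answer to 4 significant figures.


k = Q*L / (A*dT)
L = 0.22 m, A = 1.6e-03 m^2
k = 473 * 0.22 / (1.6e-03 * 123)
k = 528.8 W/(m*K)


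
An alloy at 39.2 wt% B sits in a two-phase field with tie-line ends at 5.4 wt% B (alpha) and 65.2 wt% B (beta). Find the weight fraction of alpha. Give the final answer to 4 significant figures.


f_alpha = (C_beta - C0) / (C_beta - C_alpha)
f_alpha = (65.2 - 39.2) / (65.2 - 5.4)
f_alpha = 0.4348


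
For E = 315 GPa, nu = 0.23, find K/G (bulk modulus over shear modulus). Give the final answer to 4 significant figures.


G = E / (2*(1+nu))
G = 315 / (2*(1+0.23)) = 128.049 GPa
K = E / (3*(1-2*nu))
K = 315 / (3*(1-2*0.23)) = 194.444 GPa
K/G = 194.444 / 128.049 = 1.519


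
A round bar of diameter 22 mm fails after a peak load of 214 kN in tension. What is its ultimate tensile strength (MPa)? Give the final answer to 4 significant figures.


A0 = pi*(d/2)^2 = pi*(22/2)^2 = 380.133 mm^2
UTS = F_max / A0 = 214*1000 / 380.133
UTS = 563 MPa


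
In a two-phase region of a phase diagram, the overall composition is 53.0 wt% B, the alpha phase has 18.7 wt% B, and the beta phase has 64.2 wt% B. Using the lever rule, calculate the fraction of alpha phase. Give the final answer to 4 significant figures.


f_alpha = (C_beta - C0) / (C_beta - C_alpha)
f_alpha = (64.2 - 53.0) / (64.2 - 18.7)
f_alpha = 0.2462


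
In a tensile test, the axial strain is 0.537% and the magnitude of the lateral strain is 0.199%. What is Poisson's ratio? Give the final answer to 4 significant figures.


nu = -epsilon_lat / epsilon_axial
Lateral strain is contraction (negative), so using magnitudes:
nu = 0.199 / 0.537
nu = 0.3706


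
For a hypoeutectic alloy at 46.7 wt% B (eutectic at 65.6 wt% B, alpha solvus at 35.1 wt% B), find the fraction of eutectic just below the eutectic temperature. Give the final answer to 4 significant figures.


f_primary = (C_e - C0) / (C_e - C_alpha_max)
f_primary = (65.6 - 46.7) / (65.6 - 35.1)
f_primary = 0.619672
f_eutectic = 1 - 0.619672 = 0.3803


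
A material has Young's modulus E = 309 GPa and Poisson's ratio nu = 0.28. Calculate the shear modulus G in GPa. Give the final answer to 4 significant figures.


G = E / (2*(1+nu))
G = 309 / (2*(1+0.28))
G = 120.7 GPa


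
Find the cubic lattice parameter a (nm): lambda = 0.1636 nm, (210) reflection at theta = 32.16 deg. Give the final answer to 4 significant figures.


d = lambda / (2*sin(theta))
d = 0.1636 / (2*sin(32.16 deg))
d = 0.153677 nm
a = d * sqrt(h^2+k^2+l^2) = 0.153677 * sqrt(5)
a = 0.3436 nm


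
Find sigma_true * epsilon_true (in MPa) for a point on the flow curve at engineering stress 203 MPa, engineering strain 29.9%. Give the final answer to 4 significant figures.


sigma_true = sigma_eng * (1 + epsilon_eng)
sigma_true = 203 * (1 + 0.299) = 263.697 MPa
epsilon_true = ln(1 + epsilon_eng)
epsilon_true = ln(1 + 0.299) = 0.261595
sigma_true * epsilon_true = 263.697 * 0.261595 = 68.98 MPa


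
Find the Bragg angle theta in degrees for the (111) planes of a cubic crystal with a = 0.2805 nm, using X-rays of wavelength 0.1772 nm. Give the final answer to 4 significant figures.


d = a / sqrt(h^2+k^2+l^2)
d = 0.2805 / sqrt(3) = 0.161947 nm
lambda = 2*d*sin(theta)  =>  sin(theta) = lambda / (2*d)
sin(theta) = 0.1772 / (2 * 0.161947) = 0.547093
theta = 33.17 deg


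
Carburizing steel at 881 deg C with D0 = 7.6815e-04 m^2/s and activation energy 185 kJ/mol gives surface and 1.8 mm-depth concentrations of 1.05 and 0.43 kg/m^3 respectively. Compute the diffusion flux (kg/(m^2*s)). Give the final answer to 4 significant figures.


Step 1: D = D0 * exp(-Qd/(R*T))
T = 881 + 273.15 = 1154.15 K
D = 7.6815e-04 * exp(-185e3 / (8.314 * 1154.15)) = 3.25383e-12 m^2/s
Step 2: J = D * (C1 - C2) / dx
J = 3.25383e-12 * (1.05 - 0.43) / 1.8e-03
J = 1.121e-09 kg/(m^2*s)


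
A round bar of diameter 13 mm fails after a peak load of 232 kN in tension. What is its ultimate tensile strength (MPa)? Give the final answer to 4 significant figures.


A0 = pi*(d/2)^2 = pi*(13/2)^2 = 132.732 mm^2
UTS = F_max / A0 = 232*1000 / 132.732
UTS = 1748 MPa


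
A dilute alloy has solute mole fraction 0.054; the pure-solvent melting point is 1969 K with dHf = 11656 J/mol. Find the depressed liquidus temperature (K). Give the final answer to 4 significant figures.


dT = R*Tm^2*x / dHf
dT = 8.314 * 1969^2 * 0.054 / 11656
dT = 149.33 K
T_new = 1969 - 149.33 = 1820 K


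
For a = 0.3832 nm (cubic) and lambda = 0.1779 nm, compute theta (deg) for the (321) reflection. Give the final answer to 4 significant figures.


d = a / sqrt(h^2+k^2+l^2)
d = 0.3832 / sqrt(14) = 0.102415 nm
lambda = 2*d*sin(theta)  =>  sin(theta) = lambda / (2*d)
sin(theta) = 0.1779 / (2 * 0.102415) = 0.868529
theta = 60.29 deg


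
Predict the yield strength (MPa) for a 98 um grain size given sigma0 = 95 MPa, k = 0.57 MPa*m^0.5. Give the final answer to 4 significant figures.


sigma_y = sigma0 + k / sqrt(d)
d = 98 um = 9.8e-05 m
sigma_y = 95 + 0.57 / sqrt(9.8e-05)
sigma_y = 152.6 MPa


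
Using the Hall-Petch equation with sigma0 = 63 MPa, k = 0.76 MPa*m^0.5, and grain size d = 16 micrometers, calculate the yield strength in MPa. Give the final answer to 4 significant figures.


sigma_y = sigma0 + k / sqrt(d)
d = 16 um = 1.6e-05 m
sigma_y = 63 + 0.76 / sqrt(1.6e-05)
sigma_y = 253 MPa


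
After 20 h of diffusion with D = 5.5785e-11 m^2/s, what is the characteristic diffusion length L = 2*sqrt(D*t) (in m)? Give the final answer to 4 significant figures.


t = 20 hr = 72000 s
Diffusion length = 2*sqrt(D*t)
= 2*sqrt(5.5785e-11 * 72000)
= 4.008e-03 m


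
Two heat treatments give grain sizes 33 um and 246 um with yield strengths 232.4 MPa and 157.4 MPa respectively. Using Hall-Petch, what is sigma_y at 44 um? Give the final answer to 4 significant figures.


sigma_y = sigma0 + k / sqrt(d)
1/sqrt(d1) = 1/sqrt(3.3e-05) = 174.078;  1/sqrt(d2) = 63.7577
k = (sigma1 - sigma2) / (1/sqrt(d1) - 1/sqrt(d2)) = (232.4 - 157.4) / (174.078 - 63.7577) = 0.679841 MPa*m^0.5
sigma0 = sigma1 - k/sqrt(d1) = 232.4 - 0.679841*174.078 = 114.055 MPa
sigma_y(d3) = 114.055 + 0.679841 / sqrt(4.4e-05) = 216.5 MPa


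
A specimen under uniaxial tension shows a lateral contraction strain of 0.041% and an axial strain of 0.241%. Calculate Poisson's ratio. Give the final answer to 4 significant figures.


nu = -epsilon_lat / epsilon_axial
Lateral strain is contraction (negative), so using magnitudes:
nu = 0.041 / 0.241
nu = 0.1701


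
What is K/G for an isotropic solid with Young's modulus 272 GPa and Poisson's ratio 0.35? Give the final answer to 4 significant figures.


G = E / (2*(1+nu))
G = 272 / (2*(1+0.35)) = 100.741 GPa
K = E / (3*(1-2*nu))
K = 272 / (3*(1-2*0.35)) = 302.222 GPa
K/G = 302.222 / 100.741 = 3


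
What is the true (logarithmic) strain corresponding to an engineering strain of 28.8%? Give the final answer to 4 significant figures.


epsilon_true = ln(1 + epsilon_eng)
epsilon_true = ln(1 + 0.288)
epsilon_true = 0.2531


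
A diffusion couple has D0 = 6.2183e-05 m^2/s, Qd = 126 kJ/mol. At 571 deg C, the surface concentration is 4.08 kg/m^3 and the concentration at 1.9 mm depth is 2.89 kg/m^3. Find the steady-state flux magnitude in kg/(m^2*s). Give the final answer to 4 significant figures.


Step 1: D = D0 * exp(-Qd/(R*T))
T = 571 + 273.15 = 844.15 K
D = 6.2183e-05 * exp(-126e3 / (8.314 * 844.15)) = 9.92461e-13 m^2/s
Step 2: J = D * (C1 - C2) / dx
J = 9.92461e-13 * (4.08 - 2.89) / 1.9e-03
J = 6.216e-10 kg/(m^2*s)


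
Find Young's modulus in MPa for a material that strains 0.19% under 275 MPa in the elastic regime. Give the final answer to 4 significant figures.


E = sigma / epsilon
epsilon = 0.19% = 1.9e-03
E = 275 / 1.9e-03
E = 144700 MPa


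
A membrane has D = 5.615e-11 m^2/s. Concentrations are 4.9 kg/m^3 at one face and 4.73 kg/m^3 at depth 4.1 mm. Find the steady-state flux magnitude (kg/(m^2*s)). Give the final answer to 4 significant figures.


J = -D * (dC/dx) = D * (C1 - C2) / dx
J = 5.615e-11 * (4.9 - 4.73) / 4.1e-03
J = 2.328e-09 kg/(m^2*s)


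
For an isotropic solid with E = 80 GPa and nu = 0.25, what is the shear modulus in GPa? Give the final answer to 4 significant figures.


G = E / (2*(1+nu))
G = 80 / (2*(1+0.25))
G = 32 GPa


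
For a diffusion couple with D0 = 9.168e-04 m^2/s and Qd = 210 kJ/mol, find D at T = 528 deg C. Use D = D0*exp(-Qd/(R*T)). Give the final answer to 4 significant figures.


D = D0 * exp(-Qd / (R*T))
T = 801.15 K
D = 9.168e-04 * exp(-210e3 / (8.314 * 801.15))
D = 1.862e-17 m^2/s


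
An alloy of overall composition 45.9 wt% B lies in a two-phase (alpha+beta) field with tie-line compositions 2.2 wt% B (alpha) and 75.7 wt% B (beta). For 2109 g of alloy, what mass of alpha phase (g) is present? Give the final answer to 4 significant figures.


f_alpha = (C_beta - C0) / (C_beta - C_alpha)
f_alpha = (75.7 - 45.9) / (75.7 - 2.2) = 0.405442
m_alpha = f_alpha * m_total = 0.405442 * 2109 = 855.1 g


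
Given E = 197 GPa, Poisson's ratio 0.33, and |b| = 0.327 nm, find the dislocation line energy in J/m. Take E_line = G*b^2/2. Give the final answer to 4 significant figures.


Step 1: G = E / (2*(1+nu))
G = 197 / (2*(1+0.33)) = 74.0602 GPa = 7.40602e+10 Pa
Step 2: E_line = G*b^2/2
b = 0.327 nm = 3.27e-10 m
E_line = 0.5 * 7.40602e+10 * (3.27e-10)^2 = 3.96e-09 J/m


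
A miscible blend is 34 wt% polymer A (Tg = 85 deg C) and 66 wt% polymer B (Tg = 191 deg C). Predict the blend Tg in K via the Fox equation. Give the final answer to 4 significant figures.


1/Tg = w1/Tg1 + w2/Tg2 (in Kelvin)
Tg1 = 358.15 K, Tg2 = 464.15 K
1/Tg = 0.34/358.15 + 0.66/464.15
Tg = 421.7 K


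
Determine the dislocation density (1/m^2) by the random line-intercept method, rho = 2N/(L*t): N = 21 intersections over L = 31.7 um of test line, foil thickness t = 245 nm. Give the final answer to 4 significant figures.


rho = 2N / (L * t)
L = 31.7 um = 3.17e-05 m, t = 245 nm = 2.45e-07 m
rho = 2 * 21 / (3.17e-05 * 2.45e-07)
rho = 5.408e+12 1/m^2


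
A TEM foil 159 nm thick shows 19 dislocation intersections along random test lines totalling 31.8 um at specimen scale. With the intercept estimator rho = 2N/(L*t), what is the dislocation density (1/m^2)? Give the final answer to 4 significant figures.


rho = 2N / (L * t)
L = 31.8 um = 3.18e-05 m, t = 159 nm = 1.59e-07 m
rho = 2 * 19 / (3.18e-05 * 1.59e-07)
rho = 7.516e+12 1/m^2


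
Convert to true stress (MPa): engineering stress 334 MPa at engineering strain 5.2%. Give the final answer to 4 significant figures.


sigma_true = sigma_eng * (1 + epsilon_eng)
sigma_true = 334 * (1 + 0.052)
sigma_true = 351.4 MPa


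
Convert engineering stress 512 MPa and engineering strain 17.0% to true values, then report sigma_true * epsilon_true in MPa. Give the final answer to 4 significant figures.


sigma_true = sigma_eng * (1 + epsilon_eng)
sigma_true = 512 * (1 + 0.17) = 599.04 MPa
epsilon_true = ln(1 + epsilon_eng)
epsilon_true = ln(1 + 0.17) = 0.157004
sigma_true * epsilon_true = 599.04 * 0.157004 = 94.05 MPa


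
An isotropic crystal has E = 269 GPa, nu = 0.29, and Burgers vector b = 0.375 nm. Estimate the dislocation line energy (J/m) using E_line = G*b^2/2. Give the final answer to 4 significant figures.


Step 1: G = E / (2*(1+nu))
G = 269 / (2*(1+0.29)) = 104.264 GPa = 1.04264e+11 Pa
Step 2: E_line = G*b^2/2
b = 0.375 nm = 3.75e-10 m
E_line = 0.5 * 1.04264e+11 * (3.75e-10)^2 = 7.331e-09 J/m


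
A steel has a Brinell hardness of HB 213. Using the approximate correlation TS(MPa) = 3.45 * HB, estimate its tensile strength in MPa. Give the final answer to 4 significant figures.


TS (MPa) = 3.45 * HB
TS = 3.45 * 213
TS = 734.9 MPa


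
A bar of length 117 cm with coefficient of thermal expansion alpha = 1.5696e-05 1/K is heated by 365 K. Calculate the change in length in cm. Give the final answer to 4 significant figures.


dL = L0 * alpha * dT
dL = 117 * 1.5696e-05 * 365
dL = 0.6703 cm


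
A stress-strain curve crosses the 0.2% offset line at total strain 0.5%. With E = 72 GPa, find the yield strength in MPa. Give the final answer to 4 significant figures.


Offset strain = 0.002
Elastic strain at yield = total_strain - offset = 5e-03 - 0.002 = 3e-03
sigma_y = E * elastic_strain = 72000 * 3e-03
sigma_y = 216 MPa


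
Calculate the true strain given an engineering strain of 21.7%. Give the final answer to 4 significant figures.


epsilon_true = ln(1 + epsilon_eng)
epsilon_true = ln(1 + 0.217)
epsilon_true = 0.1964


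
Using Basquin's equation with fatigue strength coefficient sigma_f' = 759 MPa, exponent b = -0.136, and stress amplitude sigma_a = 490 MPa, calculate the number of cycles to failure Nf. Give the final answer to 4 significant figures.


sigma_a = sigma_f' * (2*Nf)^b
2*Nf = (sigma_a / sigma_f')^(1/b)
2*Nf = (490 / 759)^(1/-0.136)
2*Nf = 24.9686
Nf = 12.48 cycles


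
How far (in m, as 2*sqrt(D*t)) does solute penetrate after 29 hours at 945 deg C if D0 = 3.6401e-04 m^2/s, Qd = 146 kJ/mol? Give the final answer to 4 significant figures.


Step 1: D = D0 * exp(-Qd/(R*T))
T = 1218.15 K
D = 3.6401e-04 * exp(-146e3 / (8.314 * 1218.15)) = 1.99693e-10 m^2/s
Step 2: L = 2*sqrt(D*t)
t = 29 h = 104400 s
L = 2*sqrt(1.99693e-10 * 104400) = 9.132e-03 m


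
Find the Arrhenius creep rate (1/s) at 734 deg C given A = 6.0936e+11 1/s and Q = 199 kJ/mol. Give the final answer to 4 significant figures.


rate = A * exp(-Q / (R*T))
T = 734 + 273.15 = 1007.15 K
rate = 6.0936e+11 * exp(-199e3 / (8.314 * 1007.15))
rate = 29.08 1/s


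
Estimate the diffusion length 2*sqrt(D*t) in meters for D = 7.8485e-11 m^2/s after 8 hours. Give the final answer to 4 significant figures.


t = 8 hr = 28800 s
Diffusion length = 2*sqrt(D*t)
= 2*sqrt(7.8485e-11 * 28800)
= 3.007e-03 m


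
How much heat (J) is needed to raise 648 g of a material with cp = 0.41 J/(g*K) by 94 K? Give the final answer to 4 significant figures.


Q = m * cp * dT
Q = 648 * 0.41 * 94
Q = 24970 J


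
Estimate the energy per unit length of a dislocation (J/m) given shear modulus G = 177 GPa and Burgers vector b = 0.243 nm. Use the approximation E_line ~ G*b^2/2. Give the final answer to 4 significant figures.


E = G*b^2/2
b = 0.243 nm = 2.43e-10 m
G = 177 GPa = 1.77e+11 Pa
E = 0.5 * 1.77e+11 * (2.43e-10)^2
E = 5.226e-09 J/m


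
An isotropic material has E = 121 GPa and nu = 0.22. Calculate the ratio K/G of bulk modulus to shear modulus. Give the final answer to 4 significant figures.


G = E / (2*(1+nu))
G = 121 / (2*(1+0.22)) = 49.5902 GPa
K = E / (3*(1-2*nu))
K = 121 / (3*(1-2*0.22)) = 72.0238 GPa
K/G = 72.0238 / 49.5902 = 1.452


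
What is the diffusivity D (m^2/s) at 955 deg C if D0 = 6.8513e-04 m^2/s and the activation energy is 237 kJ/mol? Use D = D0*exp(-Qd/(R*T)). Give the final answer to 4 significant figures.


D = D0 * exp(-Qd / (R*T))
T = 1228.15 K
D = 6.8513e-04 * exp(-237e3 / (8.314 * 1228.15))
D = 5.695e-14 m^2/s


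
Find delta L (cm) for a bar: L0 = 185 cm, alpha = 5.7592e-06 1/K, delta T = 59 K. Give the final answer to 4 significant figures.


dL = L0 * alpha * dT
dL = 185 * 5.7592e-06 * 59
dL = 0.06286 cm


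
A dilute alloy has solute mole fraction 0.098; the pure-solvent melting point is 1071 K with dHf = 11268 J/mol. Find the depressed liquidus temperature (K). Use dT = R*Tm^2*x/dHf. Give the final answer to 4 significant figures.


dT = R*Tm^2*x / dHf
dT = 8.314 * 1071^2 * 0.098 / 11268
dT = 82.9408 K
T_new = 1071 - 82.9408 = 988.1 K


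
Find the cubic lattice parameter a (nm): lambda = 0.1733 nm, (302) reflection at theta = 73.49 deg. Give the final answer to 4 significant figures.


d = lambda / (2*sin(theta))
d = 0.1733 / (2*sin(73.49 deg))
d = 0.0903762 nm
a = d * sqrt(h^2+k^2+l^2) = 0.0903762 * sqrt(13)
a = 0.3259 nm


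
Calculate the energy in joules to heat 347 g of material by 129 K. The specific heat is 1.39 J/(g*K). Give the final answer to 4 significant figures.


Q = m * cp * dT
Q = 347 * 1.39 * 129
Q = 62220 J


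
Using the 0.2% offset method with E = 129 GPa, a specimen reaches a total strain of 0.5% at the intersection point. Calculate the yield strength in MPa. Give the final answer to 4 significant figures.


Offset strain = 0.002
Elastic strain at yield = total_strain - offset = 5e-03 - 0.002 = 3e-03
sigma_y = E * elastic_strain = 129000 * 3e-03
sigma_y = 387 MPa


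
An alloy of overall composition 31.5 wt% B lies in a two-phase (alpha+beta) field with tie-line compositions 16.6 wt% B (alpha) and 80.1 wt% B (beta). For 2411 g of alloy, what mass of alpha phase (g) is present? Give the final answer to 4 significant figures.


f_alpha = (C_beta - C0) / (C_beta - C_alpha)
f_alpha = (80.1 - 31.5) / (80.1 - 16.6) = 0.765354
m_alpha = f_alpha * m_total = 0.765354 * 2411 = 1845 g


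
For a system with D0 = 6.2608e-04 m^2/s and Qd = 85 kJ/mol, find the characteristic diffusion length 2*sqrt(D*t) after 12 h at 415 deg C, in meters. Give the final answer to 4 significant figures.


Step 1: D = D0 * exp(-Qd/(R*T))
T = 688.15 K
D = 6.2608e-04 * exp(-85e3 / (8.314 * 688.15)) = 2.21002e-10 m^2/s
Step 2: L = 2*sqrt(D*t)
t = 12 h = 43200 s
L = 2*sqrt(2.21002e-10 * 43200) = 6.18e-03 m


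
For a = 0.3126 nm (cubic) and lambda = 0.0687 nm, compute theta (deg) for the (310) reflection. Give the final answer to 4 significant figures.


d = a / sqrt(h^2+k^2+l^2)
d = 0.3126 / sqrt(10) = 0.0988528 nm
lambda = 2*d*sin(theta)  =>  sin(theta) = lambda / (2*d)
sin(theta) = 0.0687 / (2 * 0.0988528) = 0.347486
theta = 20.33 deg


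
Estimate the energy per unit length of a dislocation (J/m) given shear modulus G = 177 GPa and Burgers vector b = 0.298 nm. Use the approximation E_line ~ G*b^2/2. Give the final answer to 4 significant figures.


E = G*b^2/2
b = 0.298 nm = 2.98e-10 m
G = 177 GPa = 1.77e+11 Pa
E = 0.5 * 1.77e+11 * (2.98e-10)^2
E = 7.859e-09 J/m


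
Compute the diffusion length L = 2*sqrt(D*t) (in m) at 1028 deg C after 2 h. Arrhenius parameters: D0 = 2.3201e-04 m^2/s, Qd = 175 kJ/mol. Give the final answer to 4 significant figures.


Step 1: D = D0 * exp(-Qd/(R*T))
T = 1301.15 K
D = 2.3201e-04 * exp(-175e3 / (8.314 * 1301.15)) = 2.18717e-11 m^2/s
Step 2: L = 2*sqrt(D*t)
t = 2 h = 7200 s
L = 2*sqrt(2.18717e-11 * 7200) = 7.937e-04 m


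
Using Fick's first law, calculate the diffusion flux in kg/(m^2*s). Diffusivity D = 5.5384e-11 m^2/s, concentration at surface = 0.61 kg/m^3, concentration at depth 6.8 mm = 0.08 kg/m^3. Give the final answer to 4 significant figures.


J = -D * (dC/dx) = D * (C1 - C2) / dx
J = 5.5384e-11 * (0.61 - 0.08) / 6.8e-03
J = 4.317e-09 kg/(m^2*s)


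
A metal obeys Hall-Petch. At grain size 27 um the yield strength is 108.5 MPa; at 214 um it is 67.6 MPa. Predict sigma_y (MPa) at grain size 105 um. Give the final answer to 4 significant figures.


sigma_y = sigma0 + k / sqrt(d)
1/sqrt(d1) = 1/sqrt(2.7e-05) = 192.45;  1/sqrt(d2) = 68.3586
k = (sigma1 - sigma2) / (1/sqrt(d1) - 1/sqrt(d2)) = (108.5 - 67.6) / (192.45 - 68.3586) = 0.329596 MPa*m^0.5
sigma0 = sigma1 - k/sqrt(d1) = 108.5 - 0.329596*192.45 = 45.0693 MPa
sigma_y(d3) = 45.0693 + 0.329596 / sqrt(1.05e-04) = 77.23 MPa


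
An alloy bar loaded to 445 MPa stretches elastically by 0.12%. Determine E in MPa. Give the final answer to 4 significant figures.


E = sigma / epsilon
epsilon = 0.12% = 1.2e-03
E = 445 / 1.2e-03
E = 370800 MPa


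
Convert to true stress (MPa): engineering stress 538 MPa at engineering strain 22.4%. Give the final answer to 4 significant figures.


sigma_true = sigma_eng * (1 + epsilon_eng)
sigma_true = 538 * (1 + 0.224)
sigma_true = 658.5 MPa


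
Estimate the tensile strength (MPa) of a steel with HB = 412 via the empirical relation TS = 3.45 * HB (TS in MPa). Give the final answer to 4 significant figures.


TS (MPa) = 3.45 * HB
TS = 3.45 * 412
TS = 1421 MPa


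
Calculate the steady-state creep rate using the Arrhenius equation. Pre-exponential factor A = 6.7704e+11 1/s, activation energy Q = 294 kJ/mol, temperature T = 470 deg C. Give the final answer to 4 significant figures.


rate = A * exp(-Q / (R*T))
T = 470 + 273.15 = 743.15 K
rate = 6.7704e+11 * exp(-294e3 / (8.314 * 743.15))
rate = 1.463e-09 1/s


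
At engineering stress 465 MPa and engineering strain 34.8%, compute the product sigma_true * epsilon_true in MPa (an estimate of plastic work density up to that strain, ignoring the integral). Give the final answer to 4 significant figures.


sigma_true = sigma_eng * (1 + epsilon_eng)
sigma_true = 465 * (1 + 0.348) = 626.82 MPa
epsilon_true = ln(1 + epsilon_eng)
epsilon_true = ln(1 + 0.348) = 0.298622
sigma_true * epsilon_true = 626.82 * 0.298622 = 187.2 MPa


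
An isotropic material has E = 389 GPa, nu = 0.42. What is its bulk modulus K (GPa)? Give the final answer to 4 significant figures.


K = E / (3*(1-2*nu))
K = 389 / (3*(1-2*0.42))
K = 810.4 GPa


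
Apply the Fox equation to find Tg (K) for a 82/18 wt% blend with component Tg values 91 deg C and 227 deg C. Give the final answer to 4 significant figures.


1/Tg = w1/Tg1 + w2/Tg2 (in Kelvin)
Tg1 = 364.15 K, Tg2 = 500.15 K
1/Tg = 0.82/364.15 + 0.18/500.15
Tg = 382.9 K


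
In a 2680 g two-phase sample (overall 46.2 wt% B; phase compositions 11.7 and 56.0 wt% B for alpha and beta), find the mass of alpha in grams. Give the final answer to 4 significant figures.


f_alpha = (C_beta - C0) / (C_beta - C_alpha)
f_alpha = (56.0 - 46.2) / (56.0 - 11.7) = 0.221219
m_alpha = f_alpha * m_total = 0.221219 * 2680 = 592.9 g


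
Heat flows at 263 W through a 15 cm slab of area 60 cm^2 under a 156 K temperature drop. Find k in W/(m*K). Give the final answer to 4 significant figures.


k = Q*L / (A*dT)
L = 0.15 m, A = 6e-03 m^2
k = 263 * 0.15 / (6e-03 * 156)
k = 42.15 W/(m*K)


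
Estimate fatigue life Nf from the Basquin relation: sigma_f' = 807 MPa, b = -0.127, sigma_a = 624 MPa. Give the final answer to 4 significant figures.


sigma_a = sigma_f' * (2*Nf)^b
2*Nf = (sigma_a / sigma_f')^(1/b)
2*Nf = (624 / 807)^(1/-0.127)
2*Nf = 7.57601
Nf = 3.788 cycles


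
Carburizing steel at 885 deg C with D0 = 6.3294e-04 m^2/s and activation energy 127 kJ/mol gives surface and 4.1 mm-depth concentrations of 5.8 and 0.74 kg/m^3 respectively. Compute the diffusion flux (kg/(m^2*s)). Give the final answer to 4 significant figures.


Step 1: D = D0 * exp(-Qd/(R*T))
T = 885 + 273.15 = 1158.15 K
D = 6.3294e-04 * exp(-127e3 / (8.314 * 1158.15)) = 1.18366e-09 m^2/s
Step 2: J = D * (C1 - C2) / dx
J = 1.18366e-09 * (5.8 - 0.74) / 4.1e-03
J = 1.461e-06 kg/(m^2*s)


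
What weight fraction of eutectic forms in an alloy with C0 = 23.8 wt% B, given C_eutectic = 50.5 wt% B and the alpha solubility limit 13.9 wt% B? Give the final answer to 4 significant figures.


f_primary = (C_e - C0) / (C_e - C_alpha_max)
f_primary = (50.5 - 23.8) / (50.5 - 13.9)
f_primary = 0.729508
f_eutectic = 1 - 0.729508 = 0.2705


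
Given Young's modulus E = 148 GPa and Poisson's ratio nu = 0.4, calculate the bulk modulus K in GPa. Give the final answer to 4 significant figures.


K = E / (3*(1-2*nu))
K = 148 / (3*(1-2*0.4))
K = 246.7 GPa


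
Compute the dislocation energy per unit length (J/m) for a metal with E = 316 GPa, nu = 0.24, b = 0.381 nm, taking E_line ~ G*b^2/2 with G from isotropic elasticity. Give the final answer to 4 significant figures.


Step 1: G = E / (2*(1+nu))
G = 316 / (2*(1+0.24)) = 127.419 GPa = 1.27419e+11 Pa
Step 2: E_line = G*b^2/2
b = 0.381 nm = 3.81e-10 m
E_line = 0.5 * 1.27419e+11 * (3.81e-10)^2 = 9.248e-09 J/m


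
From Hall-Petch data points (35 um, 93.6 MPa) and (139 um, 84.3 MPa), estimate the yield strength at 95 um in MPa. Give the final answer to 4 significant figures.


sigma_y = sigma0 + k / sqrt(d)
1/sqrt(d1) = 1/sqrt(3.5e-05) = 169.031;  1/sqrt(d2) = 84.8189
k = (sigma1 - sigma2) / (1/sqrt(d1) - 1/sqrt(d2)) = (93.6 - 84.3) / (169.031 - 84.8189) = 0.110436 MPa*m^0.5
sigma0 = sigma1 - k/sqrt(d1) = 93.6 - 0.110436*169.031 = 74.933 MPa
sigma_y(d3) = 74.933 + 0.110436 / sqrt(9.5e-05) = 86.26 MPa


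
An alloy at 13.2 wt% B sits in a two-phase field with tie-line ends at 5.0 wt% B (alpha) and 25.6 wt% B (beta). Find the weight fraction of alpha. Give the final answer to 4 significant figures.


f_alpha = (C_beta - C0) / (C_beta - C_alpha)
f_alpha = (25.6 - 13.2) / (25.6 - 5.0)
f_alpha = 0.6019


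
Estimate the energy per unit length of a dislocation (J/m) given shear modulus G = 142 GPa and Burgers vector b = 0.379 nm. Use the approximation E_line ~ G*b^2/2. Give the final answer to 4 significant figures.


E = G*b^2/2
b = 0.379 nm = 3.79e-10 m
G = 142 GPa = 1.42e+11 Pa
E = 0.5 * 1.42e+11 * (3.79e-10)^2
E = 1.02e-08 J/m


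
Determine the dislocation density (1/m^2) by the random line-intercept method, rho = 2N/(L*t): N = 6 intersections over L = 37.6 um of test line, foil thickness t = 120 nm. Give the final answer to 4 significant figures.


rho = 2N / (L * t)
L = 37.6 um = 3.76e-05 m, t = 120 nm = 1.2e-07 m
rho = 2 * 6 / (3.76e-05 * 1.2e-07)
rho = 2.66e+12 1/m^2


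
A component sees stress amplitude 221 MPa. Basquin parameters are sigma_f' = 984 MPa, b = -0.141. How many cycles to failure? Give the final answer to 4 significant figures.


sigma_a = sigma_f' * (2*Nf)^b
2*Nf = (sigma_a / sigma_f')^(1/b)
2*Nf = (221 / 984)^(1/-0.141)
2*Nf = 39812.6
Nf = 19910 cycles


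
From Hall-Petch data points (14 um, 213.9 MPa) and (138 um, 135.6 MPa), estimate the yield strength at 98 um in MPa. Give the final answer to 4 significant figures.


sigma_y = sigma0 + k / sqrt(d)
1/sqrt(d1) = 1/sqrt(1.4e-05) = 267.261;  1/sqrt(d2) = 85.1257
k = (sigma1 - sigma2) / (1/sqrt(d1) - 1/sqrt(d2)) = (213.9 - 135.6) / (267.261 - 85.1257) = 0.4299 MPa*m^0.5
sigma0 = sigma1 - k/sqrt(d1) = 213.9 - 0.4299*267.261 = 99.0045 MPa
sigma_y(d3) = 99.0045 + 0.4299 / sqrt(9.8e-05) = 142.4 MPa


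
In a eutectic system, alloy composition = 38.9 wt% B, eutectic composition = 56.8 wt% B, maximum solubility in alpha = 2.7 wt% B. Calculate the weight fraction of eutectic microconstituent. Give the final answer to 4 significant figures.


f_primary = (C_e - C0) / (C_e - C_alpha_max)
f_primary = (56.8 - 38.9) / (56.8 - 2.7)
f_primary = 0.330869
f_eutectic = 1 - 0.330869 = 0.6691


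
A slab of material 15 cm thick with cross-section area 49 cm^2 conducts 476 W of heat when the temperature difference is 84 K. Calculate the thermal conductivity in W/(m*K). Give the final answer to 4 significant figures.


k = Q*L / (A*dT)
L = 0.15 m, A = 4.9e-03 m^2
k = 476 * 0.15 / (4.9e-03 * 84)
k = 173.5 W/(m*K)


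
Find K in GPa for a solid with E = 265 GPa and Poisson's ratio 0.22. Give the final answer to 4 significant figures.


K = E / (3*(1-2*nu))
K = 265 / (3*(1-2*0.22))
K = 157.7 GPa


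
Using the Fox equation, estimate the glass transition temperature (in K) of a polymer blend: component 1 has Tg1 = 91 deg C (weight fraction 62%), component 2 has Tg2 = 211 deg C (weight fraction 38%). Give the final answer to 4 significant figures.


1/Tg = w1/Tg1 + w2/Tg2 (in Kelvin)
Tg1 = 364.15 K, Tg2 = 484.15 K
1/Tg = 0.62/364.15 + 0.38/484.15
Tg = 402 K


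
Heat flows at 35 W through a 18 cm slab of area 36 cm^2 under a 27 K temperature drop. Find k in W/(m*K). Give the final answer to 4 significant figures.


k = Q*L / (A*dT)
L = 0.18 m, A = 3.6e-03 m^2
k = 35 * 0.18 / (3.6e-03 * 27)
k = 64.81 W/(m*K)


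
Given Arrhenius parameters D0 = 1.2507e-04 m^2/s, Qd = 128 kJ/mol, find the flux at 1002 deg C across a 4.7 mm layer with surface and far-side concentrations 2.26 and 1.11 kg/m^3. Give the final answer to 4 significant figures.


Step 1: D = D0 * exp(-Qd/(R*T))
T = 1002 + 273.15 = 1275.15 K
D = 1.2507e-04 * exp(-128e3 / (8.314 * 1275.15)) = 7.13892e-10 m^2/s
Step 2: J = D * (C1 - C2) / dx
J = 7.13892e-10 * (2.26 - 1.11) / 4.7e-03
J = 1.747e-07 kg/(m^2*s)


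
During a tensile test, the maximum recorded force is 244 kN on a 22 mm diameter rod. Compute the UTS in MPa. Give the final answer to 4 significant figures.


A0 = pi*(d/2)^2 = pi*(22/2)^2 = 380.133 mm^2
UTS = F_max / A0 = 244*1000 / 380.133
UTS = 641.9 MPa


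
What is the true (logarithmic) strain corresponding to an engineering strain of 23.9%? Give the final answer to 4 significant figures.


epsilon_true = ln(1 + epsilon_eng)
epsilon_true = ln(1 + 0.239)
epsilon_true = 0.2143


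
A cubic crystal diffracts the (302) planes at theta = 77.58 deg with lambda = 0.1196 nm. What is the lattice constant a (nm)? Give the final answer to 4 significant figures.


d = lambda / (2*sin(theta))
d = 0.1196 / (2*sin(77.58 deg))
d = 0.061233 nm
a = d * sqrt(h^2+k^2+l^2) = 0.061233 * sqrt(13)
a = 0.2208 nm


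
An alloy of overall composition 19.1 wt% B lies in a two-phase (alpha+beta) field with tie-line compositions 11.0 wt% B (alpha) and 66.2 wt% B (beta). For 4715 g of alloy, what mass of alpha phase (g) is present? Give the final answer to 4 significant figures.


f_alpha = (C_beta - C0) / (C_beta - C_alpha)
f_alpha = (66.2 - 19.1) / (66.2 - 11.0) = 0.853261
m_alpha = f_alpha * m_total = 0.853261 * 4715 = 4023 g


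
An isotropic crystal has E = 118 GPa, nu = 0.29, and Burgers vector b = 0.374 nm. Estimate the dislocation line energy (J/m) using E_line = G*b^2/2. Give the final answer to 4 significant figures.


Step 1: G = E / (2*(1+nu))
G = 118 / (2*(1+0.29)) = 45.7364 GPa = 4.57364e+10 Pa
Step 2: E_line = G*b^2/2
b = 0.374 nm = 3.74e-10 m
E_line = 0.5 * 4.57364e+10 * (3.74e-10)^2 = 3.199e-09 J/m


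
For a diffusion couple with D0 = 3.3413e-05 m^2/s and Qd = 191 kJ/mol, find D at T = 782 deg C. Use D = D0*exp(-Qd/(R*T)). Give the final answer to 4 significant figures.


D = D0 * exp(-Qd / (R*T))
T = 1055.15 K
D = 3.3413e-05 * exp(-191e3 / (8.314 * 1055.15))
D = 1.17e-14 m^2/s


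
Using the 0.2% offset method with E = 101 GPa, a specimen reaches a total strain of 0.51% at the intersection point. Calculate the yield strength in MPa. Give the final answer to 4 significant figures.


Offset strain = 0.002
Elastic strain at yield = total_strain - offset = 5.1e-03 - 0.002 = 3.1e-03
sigma_y = E * elastic_strain = 101000 * 3.1e-03
sigma_y = 313.1 MPa


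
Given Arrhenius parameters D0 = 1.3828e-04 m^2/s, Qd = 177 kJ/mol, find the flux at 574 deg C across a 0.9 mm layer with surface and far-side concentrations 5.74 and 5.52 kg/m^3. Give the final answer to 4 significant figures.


Step 1: D = D0 * exp(-Qd/(R*T))
T = 574 + 273.15 = 847.15 K
D = 1.3828e-04 * exp(-177e3 / (8.314 * 847.15)) = 1.6853e-15 m^2/s
Step 2: J = D * (C1 - C2) / dx
J = 1.6853e-15 * (5.74 - 5.52) / 9e-04
J = 4.12e-13 kg/(m^2*s)


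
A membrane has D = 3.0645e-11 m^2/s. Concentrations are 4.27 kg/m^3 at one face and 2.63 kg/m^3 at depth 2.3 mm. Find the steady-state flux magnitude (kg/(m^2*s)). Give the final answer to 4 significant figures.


J = -D * (dC/dx) = D * (C1 - C2) / dx
J = 3.0645e-11 * (4.27 - 2.63) / 2.3e-03
J = 2.185e-08 kg/(m^2*s)
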